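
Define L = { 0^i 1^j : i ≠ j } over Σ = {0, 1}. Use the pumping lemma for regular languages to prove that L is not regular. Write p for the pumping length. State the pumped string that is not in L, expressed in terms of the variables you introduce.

0^{p+p!} 1^{p+p!}

Assume L is regular; let p be its pumping constant.
Choose w = 0^p 1^{p+p!}. Since p ≠ p+p!, w ∈ L; and |w| ≥ p.
The pumping lemma gives a decomposition w = xyz where |xy| ≤ p and y is nonempty.
Since the first p symbols of w are all 0's and |xy| ≤ p, y lies entirely in the leading 0-block: y = 0^k for some k with 1 ≤ k ≤ p.
Since 1 ≤ k ≤ p, k divides p!; set t = 1 + p!/k. Then xy^t z has p + (p!/k)·k = p + p! copies of 0. Now the 0-count equals the 1-count, so i ≠ j fails. So xy^t z = 0^{p+p!} 1^{p+p!} ∉ L.
This contradicts the pumping lemma, so L is not regular.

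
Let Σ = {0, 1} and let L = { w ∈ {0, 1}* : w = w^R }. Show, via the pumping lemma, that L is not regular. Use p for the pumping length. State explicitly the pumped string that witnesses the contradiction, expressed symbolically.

0^{p+k} 1 0^p

Toward a contradiction, assume L is regular with pumping length p.
Take w = 0^p 1 0^p, a palindrome of length 2p+1 ≥ p.
The pumping lemma gives a decomposition w = xyz where |xy| ≤ p and y is nonempty.
Since the first p symbols of w are all 0's and |xy| ≤ p, y lies entirely in the leading 0-block: y = 0^k for some k with 1 ≤ k ≤ p.
Pump with i = 2: xy^2z = 0^{p+k} 1 0^p. Its reverse is 0^p 1 0^{p+k}, which differs from xy^2z since k ≥ 1. So xy^2z is not a palindrome and xy^2z ∉ L.
This is a contradiction; hence L is not regular.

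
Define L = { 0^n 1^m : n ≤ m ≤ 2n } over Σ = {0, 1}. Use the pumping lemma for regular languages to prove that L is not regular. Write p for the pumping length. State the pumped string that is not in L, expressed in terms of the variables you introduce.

Assume L is regular. Let p be the pumping length given by the pumping lemma.
Take w = 0^p 1^p ∈ L (since p ≤ p ≤ 2p), with |w| = 2p ≥ p.
By the pumping lemma, w = xyz with |xy| ≤ p and y is nonempty.
The first p characters of w are 0's, so xy (and hence y) consists only of 0's. Write y = 0^k, 1 ≤ k ≤ p.
Pump with i = 2: xy^2z = 0^{p+k} 1^p. Now n = p+k > p = m, so the condition n ≤ m fails. Thus xy^2z ∉ L.
Contradiction. Therefore L is not regular.

0^{p+k} 1^p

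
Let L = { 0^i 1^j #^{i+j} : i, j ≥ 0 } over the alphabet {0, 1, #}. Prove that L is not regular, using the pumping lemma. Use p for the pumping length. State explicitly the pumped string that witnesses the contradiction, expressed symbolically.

0^{p+k} 1^p #^{2p}

Suppose for contradiction that L is regular, and let p be the pumping length.
Take w = 0^p 1^p #^{2p} ∈ L (with i=j=p, i+j=2p), |w| = 4p ≥ p.
Write w = xyz as guaranteed by the lemma, with |xy| ≤ p and |y| ≥ 1.
Because |xy| ≤ p and w begins with p copies of 0, we have y = 0^k with 1 ≤ k ≤ p.
Consider xy^2z = 0^{p+k} 1^p #^{2p}. Now the 0- and 1-counts sum to 2p+k, but the #-count is 2p ≠ 2p+k. So xy^2z ∉ L.
This is a contradiction; hence L is not regular.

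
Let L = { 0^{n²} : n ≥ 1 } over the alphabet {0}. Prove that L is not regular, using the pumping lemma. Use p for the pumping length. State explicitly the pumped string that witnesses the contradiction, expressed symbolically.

0^{p²+k}

Suppose for contradiction that L is regular, and let p be the pumping length.
Take w = 0^{p²} ∈ L with |w| = p² ≥ p.
By the pumping lemma, w = xyz with |xy| ≤ p and |y| ≥ 1.
Then y = 0^k for some k with 1 ≤ k ≤ p.
Pump with i = 2: xy^2z = 0^{p²+k}. Since 1 ≤ k ≤ p, p² < p²+k ≤ p²+p < (p+1)², so p²+k lies strictly between consecutive squares and is not a perfect square. So xy^2z ∉ L.
This contradicts the pumping lemma, so L is not regular.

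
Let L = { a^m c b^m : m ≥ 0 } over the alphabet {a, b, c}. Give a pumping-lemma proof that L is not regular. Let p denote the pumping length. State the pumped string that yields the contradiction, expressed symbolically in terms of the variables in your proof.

a^{p+k} c b^p

Toward a contradiction, assume L is regular with pumping length p.
Take w = a^p c b^p ∈ L with |w| = 2p+1 ≥ p.
The pumping lemma gives a decomposition w = xyz where |xy| ≤ p and y is nonempty.
Since the first p symbols of w are all a's and |xy| ≤ p, y lies entirely in the leading a-block: y = a^k for some k with 1 ≤ k ≤ p.
Pump with i = 2: xy^2z = a^{p+k} c b^p, which would require p+k = p. But k ≥ 1, so xy^2z ∉ L.
This contradicts the pumping lemma, so L is not regular.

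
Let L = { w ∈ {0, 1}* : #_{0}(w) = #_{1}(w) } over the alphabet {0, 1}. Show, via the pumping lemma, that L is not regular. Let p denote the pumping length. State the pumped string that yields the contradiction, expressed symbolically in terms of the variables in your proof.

0^{p+k} 1^p

Assume L is regular. Let p be the pumping length given by the pumping lemma.
Choose w = 0^p 1^p ∈ L with |w| = 2p ≥ p.
The pumping lemma gives a decomposition w = xyz where |xy| ≤ p and y is nonempty.
Since the first p symbols of w are all 0's and |xy| ≤ p, y lies entirely in the leading 0-block: y = 0^k for some k with 1 ≤ k ≤ p.
Pump with i = 2: xy^2z = 0^{p+k} 1^p has p+k occurrences of 0 but only p of 1. Since k ≥ 1 the counts differ, so xy^2z ∉ L.
Contradiction. Therefore L is not regular.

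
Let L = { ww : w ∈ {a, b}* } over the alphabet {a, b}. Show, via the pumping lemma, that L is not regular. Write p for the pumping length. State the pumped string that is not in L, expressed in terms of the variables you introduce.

Toward a contradiction, assume L is regular with pumping length p.
Take w = a^p b^p a^p b^p = uu where u = a^pb^p; then w ∈ L and |w| = 4p ≥ p.
By the pumping lemma, w = xyz with |xy| ≤ p and y is nonempty.
Since the first p symbols of w are all a's and |xy| ≤ p, y lies entirely in the leading a-block: y = a^k for some k with 1 ≤ k ≤ p.
Pump with i = 2: xy^2z = a^{p+k} b^p a^p b^p, of length 4p+k. Suppose this equals vv. The string starts with a and ends with b, so v does too; thus the boundary between the two copies of v is a b→a transition. There is exactly one such transition, at position 2p+k, so |v| = 2p+k and |vv| = 4p+2k ≠ 4p+k since k ≥ 1. So xy^2z ∉ L.
This contradicts the pumping lemma, so L is not regular.

a^{p+k} b^p a^p b^p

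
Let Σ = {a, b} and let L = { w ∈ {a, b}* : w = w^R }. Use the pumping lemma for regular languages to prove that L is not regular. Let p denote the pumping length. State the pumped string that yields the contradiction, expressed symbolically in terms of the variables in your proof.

Toward a contradiction, assume L is regular with pumping length p.
Take w = a^p b a^p, a palindrome of length 2p+1 ≥ p.
By the pumping lemma, w = xyz with |xy| ≤ p and |y| > 0.
Since the first p symbols of w are all a's and |xy| ≤ p, y lies entirely in the leading a-block: y = a^k for some k with 1 ≤ k ≤ p.
Pump with i = 2: xy^2z = a^{p+k} b a^p. Its reverse is a^p b a^{p+k}, which differs from xy^2z since k ≥ 1. So xy^2z is not a palindrome and xy^2z ∉ L.
This is a contradiction; hence L is not regular.

a^{p+k} b a^p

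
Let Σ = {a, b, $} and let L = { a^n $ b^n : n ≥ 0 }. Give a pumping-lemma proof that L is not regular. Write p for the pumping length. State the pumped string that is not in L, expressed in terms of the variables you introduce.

Assume L is regular. Let p be the pumping length given by the pumping lemma.
Take w = a^p $ b^p ∈ L with |w| = 2p+1 ≥ p.
The pumping lemma gives a decomposition w = xyz where |xy| ≤ p and y is nonempty.
The first p characters of w are a's, so xy (and hence y) consists only of a's. Write y = a^k, 1 ≤ k ≤ p.
Pump with i = 2: xy^2z = a^{p+k} $ b^p, which would require p+k = p. But k ≥ 1, so xy^2z ∉ L.
Contradiction. Therefore L is not regular.

a^{p+k} $ b^p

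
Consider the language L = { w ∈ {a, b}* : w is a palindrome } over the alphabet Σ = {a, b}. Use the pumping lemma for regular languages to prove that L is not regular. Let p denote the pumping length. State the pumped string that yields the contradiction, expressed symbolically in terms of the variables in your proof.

Assume L is regular; let p be its pumping constant.
Take w = a^p b a^p, a palindrome of length 2p+1 ≥ p.
By the pumping lemma, w = xyz with |xy| ≤ p and |y| > 0.
Because |xy| ≤ p and w begins with p copies of a, we have y = a^k with 1 ≤ k ≤ p.
Pump with i = 2: xy^2z = a^{p+k} b a^p. Its reverse is a^p b a^{p+k}, which differs from xy^2z since k ≥ 1. So xy^2z is not a palindrome and xy^2z ∉ L.
Contradiction. Therefore L is not regular.

a^{p+k} b a^p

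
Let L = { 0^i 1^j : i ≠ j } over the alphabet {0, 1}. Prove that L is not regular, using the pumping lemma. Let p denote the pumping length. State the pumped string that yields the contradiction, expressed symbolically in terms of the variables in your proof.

0^{p+p!} 1^{p+p!}

Assume L is regular; let p be its pumping constant.
Choose w = 0^p 1^{p+p!}. Since p ≠ p+p!, w ∈ L; and |w| ≥ p.
The pumping lemma gives a decomposition w = xyz where |xy| ≤ p and y is nonempty.
The first p characters of w are 0's, so xy (and hence y) consists only of 0's. Write y = 0^k, 1 ≤ k ≤ p.
Since 1 ≤ k ≤ p, k divides p!; set t = 1 + p!/k. Then xy^t z has p + (p!/k)·k = p + p! copies of 0. Now the 0-count equals the 1-count, so i ≠ j fails. So xy^t z = 0^{p+p!} 1^{p+p!} ∉ L.
Contradiction. Therefore L is not regular.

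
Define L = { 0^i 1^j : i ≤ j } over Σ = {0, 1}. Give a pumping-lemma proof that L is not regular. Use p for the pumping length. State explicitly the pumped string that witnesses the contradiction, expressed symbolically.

Assume L is regular; let p be its pumping constant.
Choose w = 0^p 1^p ∈ L, with |w| = 2p ≥ p.
Write w = xyz as guaranteed by the lemma, with |xy| ≤ p and |y| > 0.
The first p characters of w are 0's, so xy (and hence y) consists only of 0's. Write y = 0^k, 1 ≤ k ≤ p.
Consider xy^2z = 0^{p+k} 1^p. Since k ≥ 1, the 0-count p+k exceeds the 1-count p, so i ≤ j fails; thus xy^2z ∉ L.
Contradiction. Therefore L is not regular.

0^{p+k} 1^p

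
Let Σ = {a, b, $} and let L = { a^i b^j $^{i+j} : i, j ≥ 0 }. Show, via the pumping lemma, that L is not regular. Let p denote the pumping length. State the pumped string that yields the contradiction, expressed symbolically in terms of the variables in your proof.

a^{p+k} b^p $^{2p}

Assume L is regular. Let p be the pumping length given by the pumping lemma.
Take w = a^p b^p $^{2p} ∈ L (with i=j=p, i+j=2p), |w| = 4p ≥ p.
By the pumping lemma, w = xyz with |xy| ≤ p and y is nonempty.
Because |xy| ≤ p and w begins with p copies of a, we have y = a^k with 1 ≤ k ≤ p.
Consider xy^2z = a^{p+k} b^p $^{2p}. Now the a- and b-counts sum to 2p+k, but the $-count is 2p ≠ 2p+k. So xy^2z ∉ L.
This is a contradiction; hence L is not regular.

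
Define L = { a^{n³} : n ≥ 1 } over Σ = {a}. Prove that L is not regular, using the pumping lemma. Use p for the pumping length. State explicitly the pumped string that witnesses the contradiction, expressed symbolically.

Assume L is regular. Let p be the pumping length given by the pumping lemma.
Take w = a^{p³} ∈ L with |w| = p³ ≥ p.
Write w = xyz as guaranteed by the lemma, with |xy| ≤ p and |y| ≥ 1.
Then y = a^k for some k with 1 ≤ k ≤ p.
Pump with i = 2: xy^2z = a^{p³+k}. Since 1 ≤ k ≤ p, p³ < p³+k ≤ p³+p < p³+3p²+3p+1 = (p+1)³, so p³+k is not a perfect cube. So xy^2z ∉ L.
Contradiction. Therefore L is not regular.

a^{p³+k}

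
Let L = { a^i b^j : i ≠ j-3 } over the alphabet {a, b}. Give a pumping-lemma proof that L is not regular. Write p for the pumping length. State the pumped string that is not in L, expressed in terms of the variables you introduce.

a^{p+p!} b^{p+p!+3}

Assume L is regular. Let p be the pumping length given by the pumping lemma.
Choose w = a^p b^{p+p!+3}. Since p ≠ (p+p!+3)-3 = p+p!, w ∈ L; and |w| ≥ p.
The pumping lemma gives a decomposition w = xyz where |xy| ≤ p and y is nonempty.
The first p characters of w are a's, so xy (and hence y) consists only of a's. Write y = a^k, 1 ≤ k ≤ p.
Since 1 ≤ k ≤ p, k divides p!; set t = 1 + p!/k. Then xy^t z has p + (p!/k)·k = p + p! copies of a. Now the a-count is p+p! and (b-count)-3 = (p+p!+3)-3 = p+p!, so i ≠ j-3 fails. So xy^t z = a^{p+p!} b^{p+p!+3} ∉ L.
This is a contradiction; hence L is not regular.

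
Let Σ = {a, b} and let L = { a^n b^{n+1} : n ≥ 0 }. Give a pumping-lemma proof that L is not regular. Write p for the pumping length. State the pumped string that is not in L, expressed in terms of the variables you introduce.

Suppose for contradiction that L is regular, and let p be the pumping length.
Let w = a^p b^{p+1} ∈ L; note |w| = 2p+1 ≥ p.
Write w = xyz as guaranteed by the lemma, with |xy| ≤ p and y is nonempty.
The first p characters of w are a's, so xy (and hence y) consists only of a's. Write y = a^k, 1 ≤ k ≤ p.
Pump with i = 2: xy^2z = a^{p+k} b^{p+1}. For this to lie in L we would need p+1 = (p+k)+1, which forces k = 0. But k ≥ 1, so xy^2z ∉ L.
This contradicts the pumping lemma, so L is not regular.

a^{p+k} b^{p+1}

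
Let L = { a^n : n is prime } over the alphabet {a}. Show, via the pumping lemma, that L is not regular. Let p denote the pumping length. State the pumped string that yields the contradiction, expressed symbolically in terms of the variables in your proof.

a^{q(1+k)}

Assume L is regular. Let p be the pumping length given by the pumping lemma.
Let q be a prime with q ≥ p+2 (infinitely many primes exist), and take w = a^q ∈ L with |w| = q ≥ p.
Write w = xyz as guaranteed by the lemma, with |xy| ≤ p and |y| ≥ 1.
Then y = a^k for some k with 1 ≤ k ≤ p.
Since 1 ≤ k ≤ p, |xz| = q-k. Pump with i = q+1: |xy^{q+1}z| = (q-k)+(q+1)k = q+qk = q(1+k), which is composite (both factors ≥ 2). So xy^{q+1}z = a^{q(1+k)} ∉ L.
This contradicts the pumping lemma, so L is not regular.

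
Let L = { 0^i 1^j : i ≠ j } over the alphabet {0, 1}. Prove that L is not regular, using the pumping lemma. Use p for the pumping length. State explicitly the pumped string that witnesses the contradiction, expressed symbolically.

Assume L is regular; let p be its pumping constant.
Choose w = 0^p 1^{p+p!}. Since p ≠ p+p!, w ∈ L; and |w| ≥ p.
By the pumping lemma, w = xyz with |xy| ≤ p and y is nonempty.
The first p characters of w are 0's, so xy (and hence y) consists only of 0's. Write y = 0^k, 1 ≤ k ≤ p.
Since 1 ≤ k ≤ p, k divides p!; set t = 1 + p!/k. Then xy^t z has p + (p!/k)·k = p + p! copies of 0. Now the 0-count equals the 1-count, so i ≠ j fails. So xy^t z = 0^{p+p!} 1^{p+p!} ∉ L.
This contradicts the pumping lemma, so L is not regular.

0^{p+p!} 1^{p+p!}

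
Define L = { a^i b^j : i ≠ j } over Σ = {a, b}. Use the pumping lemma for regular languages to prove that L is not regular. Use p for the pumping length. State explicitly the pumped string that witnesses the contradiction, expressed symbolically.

a^{p+p!} b^{p+p!}

Suppose for contradiction that L is regular, and let p be the pumping length.
Choose w = a^p b^{p+p!}. Since p ≠ p+p!, w ∈ L; and |w| ≥ p.
Write w = xyz as guaranteed by the lemma, with |xy| ≤ p and |y| ≥ 1.
Because |xy| ≤ p and w begins with p copies of a, we have y = a^k with 1 ≤ k ≤ p.
Since 1 ≤ k ≤ p, k divides p!; set t = 1 + p!/k. Then xy^t z has p + (p!/k)·k = p + p! copies of a. Now the a-count equals the b-count, so i ≠ j fails. So xy^t z = a^{p+p!} b^{p+p!} ∉ L.
This contradicts the pumping lemma, so L is not regular.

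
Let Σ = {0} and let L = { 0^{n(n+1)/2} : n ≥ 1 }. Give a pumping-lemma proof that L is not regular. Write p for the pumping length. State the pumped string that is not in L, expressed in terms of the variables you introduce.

0^{p(p+1)/2+k}

Assume L is regular; let p be its pumping constant.
Take w = 0^{p(p+1)/2} ∈ L with |w| = p(p+1)/2 ≥ p.
By the pumping lemma, w = xyz with |xy| ≤ p and y is nonempty.
Then y = 0^k for some k with 1 ≤ k ≤ p.
Pump with i = 2: xy^2z = 0^{p(p+1)/2+k}. Since 1 ≤ k ≤ p, p(p+1)/2 < p(p+1)/2+k ≤ p(p+1)/2+p < (p+1)(p+2)/2, so p(p+1)/2+k is strictly between consecutive triangular numbers. So xy^2z ∉ L.
This contradicts the pumping lemma, so L is not regular.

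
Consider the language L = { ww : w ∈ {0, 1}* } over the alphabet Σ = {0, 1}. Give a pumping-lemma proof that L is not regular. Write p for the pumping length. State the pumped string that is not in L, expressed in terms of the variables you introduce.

Assume L is regular. Let p be the pumping length given by the pumping lemma.
Take w = 0^p 1^p 0^p 1^p = uu where u = 0^p1^p; then w ∈ L and |w| = 4p ≥ p.
The pumping lemma gives a decomposition w = xyz where |xy| ≤ p and |y| ≥ 1.
Because |xy| ≤ p and w begins with p copies of 0, we have y = 0^k with 1 ≤ k ≤ p.
Pump with i = 2: xy^2z = 0^{p+k} 1^p 0^p 1^p, of length 4p+k. Suppose this equals vv. The string starts with 0 and ends with 1, so v does too; thus the boundary between the two copies of v is a 1→0 transition. There is exactly one such transition, at position 2p+k, so |v| = 2p+k and |vv| = 4p+2k ≠ 4p+k since k ≥ 1. So xy^2z ∉ L.
Contradiction. Therefore L is not regular.

0^{p+k} 1^p 0^p 1^p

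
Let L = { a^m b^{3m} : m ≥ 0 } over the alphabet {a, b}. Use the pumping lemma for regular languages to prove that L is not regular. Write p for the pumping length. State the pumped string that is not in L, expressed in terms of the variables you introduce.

Assume L is regular. Let p be the pumping length given by the pumping lemma.
Take w = a^p b^{3p}. Then w ∈ L and |w| = 4p ≥ p.
By the pumping lemma, w = xyz with |xy| ≤ p and |y| > 0.
The first p characters of w are a's, so xy (and hence y) consists only of a's. Write y = a^k, 1 ≤ k ≤ p.
Pump with i = 2: xy^2z = a^{p+k} b^{3p}. For this to lie in L we would need 3p = 3(p+k), which forces k = 0. But k ≥ 1, so xy^2z ∉ L.
This contradicts the pumping lemma, so L is not regular.

a^{p+k} b^{3p}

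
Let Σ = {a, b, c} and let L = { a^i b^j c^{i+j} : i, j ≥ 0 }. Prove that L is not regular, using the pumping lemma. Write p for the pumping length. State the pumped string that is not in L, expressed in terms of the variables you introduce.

a^{p+k} b^p c^{2p}

Toward a contradiction, assume L is regular with pumping length p.
Take w = a^p b^p c^{2p} ∈ L (with i=j=p, i+j=2p), |w| = 4p ≥ p.
By the pumping lemma, w = xyz with |xy| ≤ p and |y| ≥ 1.
Because |xy| ≤ p and w begins with p copies of a, we have y = a^k with 1 ≤ k ≤ p.
Consider xy^2z = a^{p+k} b^p c^{2p}. Now the a- and b-counts sum to 2p+k, but the c-count is 2p ≠ 2p+k. So xy^2z ∉ L.
This is a contradiction; hence L is not regular.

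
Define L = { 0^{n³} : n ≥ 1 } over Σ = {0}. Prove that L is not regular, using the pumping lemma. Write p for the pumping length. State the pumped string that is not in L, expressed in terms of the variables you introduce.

Assume L is regular; let p be its pumping constant.
Take w = 0^{p³} ∈ L with |w| = p³ ≥ p.
Write w = xyz as guaranteed by the lemma, with |xy| ≤ p and |y| > 0.
Then y = 0^k for some k with 1 ≤ k ≤ p.
Pump with i = 2: xy^2z = 0^{p³+k}. Since 1 ≤ k ≤ p, p³ < p³+k ≤ p³+p < p³+3p²+3p+1 = (p+1)³, so p³+k is not a perfect cube. So xy^2z ∉ L.
Contradiction. Therefore L is not regular.

0^{p³+k}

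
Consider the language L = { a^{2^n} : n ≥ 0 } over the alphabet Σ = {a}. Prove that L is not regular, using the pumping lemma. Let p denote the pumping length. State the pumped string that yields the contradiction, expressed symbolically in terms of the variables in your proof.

Toward a contradiction, assume L is regular with pumping length p.
Take w = a^{2^p} ∈ L with |w| = 2^p ≥ p.
The pumping lemma gives a decomposition w = xyz where |xy| ≤ p and y is nonempty.
Then y = a^k for some k with 1 ≤ k ≤ p.
Pump with i = 2: xy^2z = a^{2^p+k}. Since 1 ≤ k ≤ p < 2^p, we have 2^p < 2^p+k < 2^{p+1}, so 2^p+k is not a power of 2. So xy^2z ∉ L.
This contradicts the pumping lemma, so L is not regular.

a^{2^p+k}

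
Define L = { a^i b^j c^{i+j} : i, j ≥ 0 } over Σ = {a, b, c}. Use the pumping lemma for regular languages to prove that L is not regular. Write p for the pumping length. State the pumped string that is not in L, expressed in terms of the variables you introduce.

Toward a contradiction, assume L is regular with pumping length p.
Take w = a^p b^p c^{2p} ∈ L (with i=j=p, i+j=2p), |w| = 4p ≥ p.
Write w = xyz as guaranteed by the lemma, with |xy| ≤ p and y is nonempty.
Because |xy| ≤ p and w begins with p copies of a, we have y = a^k with 1 ≤ k ≤ p.
Consider xy^2z = a^{p+k} b^p c^{2p}. Now the a- and b-counts sum to 2p+k, but the c-count is 2p ≠ 2p+k. So xy^2z ∉ L.
Contradiction. Therefore L is not regular.

a^{p+k} b^p c^{2p}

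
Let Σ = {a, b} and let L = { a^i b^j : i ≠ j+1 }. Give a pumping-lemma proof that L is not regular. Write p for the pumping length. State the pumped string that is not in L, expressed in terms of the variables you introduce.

Assume L is regular. Let p be the pumping length given by the pumping lemma.
Choose w = a^p b^{p+p!-1}. Since p ≠ (p+p!-1)+1 = p+p!, w ∈ L; and |w| ≥ p.
The pumping lemma gives a decomposition w = xyz where |xy| ≤ p and y is nonempty.
Since the first p symbols of w are all a's and |xy| ≤ p, y lies entirely in the leading a-block: y = a^k for some k with 1 ≤ k ≤ p.
Since 1 ≤ k ≤ p, k divides p!; set t = 1 + p!/k. Then xy^t z has p + (p!/k)·k = p + p! copies of a. Now the a-count is p+p! and (b-count)+1 = (p+p!-1)+1 = p+p!, so i ≠ j+1 fails. So xy^t z = a^{p+p!} b^{p+p!-1} ∉ L.
This is a contradiction; hence L is not regular.

a^{p+p!} b^{p+p!-1}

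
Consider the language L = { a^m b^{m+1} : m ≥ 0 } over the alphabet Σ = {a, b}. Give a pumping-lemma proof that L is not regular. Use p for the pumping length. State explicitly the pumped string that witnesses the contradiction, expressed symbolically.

Toward a contradiction, assume L is regular with pumping length p.
Choose w = a^p b^{p+1}, which is in L with |w| = 2p+1 ≥ p.
By the pumping lemma, w = xyz with |xy| ≤ p and y is nonempty.
Since the first p symbols of w are all a's and |xy| ≤ p, y lies entirely in the leading a-block: y = a^k for some k with 1 ≤ k ≤ p.
Pump with i = 2: xy^2z = a^{p+k} b^{p+1}. For this to lie in L we would need p+1 = (p+k)+1, which forces k = 0. But k ≥ 1, so xy^2z ∉ L.
Contradiction. Therefore L is not regular.

a^{p+k} b^{p+1}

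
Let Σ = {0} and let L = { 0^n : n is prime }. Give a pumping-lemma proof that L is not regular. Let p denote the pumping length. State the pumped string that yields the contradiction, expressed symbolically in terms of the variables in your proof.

Toward a contradiction, assume L is regular with pumping length p.
Let q be a prime with q ≥ p+2 (infinitely many primes exist), and take w = 0^q ∈ L with |w| = q ≥ p.
The pumping lemma gives a decomposition w = xyz where |xy| ≤ p and y is nonempty.
Then y = 0^k for some k with 1 ≤ k ≤ p.
Since 1 ≤ k ≤ p, |xz| = q-k. Pump with i = q+1: |xy^{q+1}z| = (q-k)+(q+1)k = q+qk = q(1+k), which is composite (both factors ≥ 2). So xy^{q+1}z = 0^{q(1+k)} ∉ L.
This contradicts the pumping lemma, so L is not regular.

0^{q(1+k)}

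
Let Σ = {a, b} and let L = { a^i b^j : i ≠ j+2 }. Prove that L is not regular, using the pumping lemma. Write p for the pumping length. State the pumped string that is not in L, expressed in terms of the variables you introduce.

a^{p+p!} b^{p+p!-2}

Assume L is regular; let p be its pumping constant.
Choose w = a^p b^{p+p!-2}. Since p ≠ (p+p!-2)+2 = p+p!, w ∈ L; and |w| ≥ p.
Write w = xyz as guaranteed by the lemma, with |xy| ≤ p and |y| ≥ 1.
Since the first p symbols of w are all a's and |xy| ≤ p, y lies entirely in the leading a-block: y = a^k for some k with 1 ≤ k ≤ p.
Since 1 ≤ k ≤ p, k divides p!; set t = 1 + p!/k. Then xy^t z has p + (p!/k)·k = p + p! copies of a. Now the a-count is p+p! and (b-count)+2 = (p+p!-2)+2 = p+p!, so i ≠ j+2 fails. So xy^t z = a^{p+p!} b^{p+p!-2} ∉ L.
This contradicts the pumping lemma, so L is not regular.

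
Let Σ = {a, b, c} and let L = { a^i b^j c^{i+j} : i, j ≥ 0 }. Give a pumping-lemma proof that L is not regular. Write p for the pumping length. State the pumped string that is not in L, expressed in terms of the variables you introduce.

a^{p+k} b^p c^{2p}

Suppose for contradiction that L is regular, and let p be the pumping length.
Take w = a^p b^p c^{2p} ∈ L (with i=j=p, i+j=2p), |w| = 4p ≥ p.
Write w = xyz as guaranteed by the lemma, with |xy| ≤ p and |y| > 0.
Since the first p symbols of w are all a's and |xy| ≤ p, y lies entirely in the leading a-block: y = a^k for some k with 1 ≤ k ≤ p.
Consider xy^2z = a^{p+k} b^p c^{2p}. Now the a- and b-counts sum to 2p+k, but the c-count is 2p ≠ 2p+k. So xy^2z ∉ L.
This contradicts the pumping lemma, so L is not regular.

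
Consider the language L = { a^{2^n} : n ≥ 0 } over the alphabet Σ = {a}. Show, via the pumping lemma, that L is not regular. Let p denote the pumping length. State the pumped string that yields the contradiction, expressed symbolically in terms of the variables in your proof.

Assume L is regular. Let p be the pumping length given by the pumping lemma.
Take w = a^{2^p} ∈ L with |w| = 2^p ≥ p.
The pumping lemma gives a decomposition w = xyz where |xy| ≤ p and |y| > 0.
Then y = a^k for some k with 1 ≤ k ≤ p.
Pump with i = 2: xy^2z = a^{2^p+k}. Since 1 ≤ k ≤ p < 2^p, we have 2^p < 2^p+k < 2^{p+1}, so 2^p+k is not a power of 2. So xy^2z ∉ L.
This contradicts the pumping lemma, so L is not regular.

a^{2^p+k}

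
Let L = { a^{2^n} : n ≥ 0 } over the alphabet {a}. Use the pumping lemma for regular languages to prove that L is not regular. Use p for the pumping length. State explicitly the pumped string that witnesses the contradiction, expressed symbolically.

a^{2^p+k}

Assume L is regular; let p be its pumping constant.
Take w = a^{2^p} ∈ L with |w| = 2^p ≥ p.
The pumping lemma gives a decomposition w = xyz where |xy| ≤ p and |y| > 0.
Then y = a^k for some k with 1 ≤ k ≤ p.
Pump with i = 2: xy^2z = a^{2^p+k}. Since 1 ≤ k ≤ p < 2^p, we have 2^p < 2^p+k < 2^{p+1}, so 2^p+k is not a power of 2. So xy^2z ∉ L.
Contradiction. Therefore L is not regular.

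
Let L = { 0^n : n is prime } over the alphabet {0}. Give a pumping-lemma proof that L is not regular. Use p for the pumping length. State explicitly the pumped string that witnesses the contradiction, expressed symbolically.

0^{q(1+k)}

Assume L is regular. Let p be the pumping length given by the pumping lemma.
Let q be a prime with q ≥ p+2 (infinitely many primes exist), and take w = 0^q ∈ L with |w| = q ≥ p.
Write w = xyz as guaranteed by the lemma, with |xy| ≤ p and |y| ≥ 1.
Then y = 0^k for some k with 1 ≤ k ≤ p.
Since 1 ≤ k ≤ p, |xz| = q-k. Pump with i = q+1: |xy^{q+1}z| = (q-k)+(q+1)k = q+qk = q(1+k), which is composite (both factors ≥ 2). So xy^{q+1}z = 0^{q(1+k)} ∉ L.
This contradicts the pumping lemma, so L is not regular.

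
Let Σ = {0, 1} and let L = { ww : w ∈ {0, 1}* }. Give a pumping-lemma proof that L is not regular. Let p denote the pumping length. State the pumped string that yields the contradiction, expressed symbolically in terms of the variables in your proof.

0^{p+k} 1^p 0^p 1^p

Assume L is regular; let p be its pumping constant.
Take w = 0^p 1^p 0^p 1^p = uu where u = 0^p1^p; then w ∈ L and |w| = 4p ≥ p.
By the pumping lemma, w = xyz with |xy| ≤ p and |y| ≥ 1.
Because |xy| ≤ p and w begins with p copies of 0, we have y = 0^k with 1 ≤ k ≤ p.
Pump with i = 2: xy^2z = 0^{p+k} 1^p 0^p 1^p, of length 4p+k. Suppose this equals vv. The string starts with 0 and ends with 1, so v does too; thus the boundary between the two copies of v is a 1→0 transition. There is exactly one such transition, at position 2p+k, so |v| = 2p+k and |vv| = 4p+2k ≠ 4p+k since k ≥ 1. So xy^2z ∉ L.
This contradicts the pumping lemma, so L is not regular.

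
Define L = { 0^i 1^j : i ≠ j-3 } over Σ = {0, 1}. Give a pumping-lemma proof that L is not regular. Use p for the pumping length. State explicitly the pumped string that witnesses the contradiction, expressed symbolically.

Assume L is regular. Let p be the pumping length given by the pumping lemma.
Choose w = 0^p 1^{p+p!+3}. Since p ≠ (p+p!+3)-3 = p+p!, w ∈ L; and |w| ≥ p.
By the pumping lemma, w = xyz with |xy| ≤ p and |y| ≥ 1.
The first p characters of w are 0's, so xy (and hence y) consists only of 0's. Write y = 0^k, 1 ≤ k ≤ p.
Since 1 ≤ k ≤ p, k divides p!; set t = 1 + p!/k. Then xy^t z has p + (p!/k)·k = p + p! copies of 0. Now the 0-count is p+p! and (1-count)-3 = (p+p!+3)-3 = p+p!, so i ≠ j-3 fails. So xy^t z = 0^{p+p!} 1^{p+p!+3} ∉ L.
This contradicts the pumping lemma, so L is not regular.

0^{p+p!} 1^{p+p!+3}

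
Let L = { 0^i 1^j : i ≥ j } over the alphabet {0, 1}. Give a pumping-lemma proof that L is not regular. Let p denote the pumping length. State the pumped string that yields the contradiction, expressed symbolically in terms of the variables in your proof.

Assume L is regular; let p be its pumping constant.
Choose w = 0^p 1^p ∈ L, with |w| = 2p ≥ p.
The pumping lemma gives a decomposition w = xyz where |xy| ≤ p and |y| ≥ 1.
Because |xy| ≤ p and w begins with p copies of 0, we have y = 0^k with 1 ≤ k ≤ p.
Consider xy^0z = xz = 0^{p-k} 1^p. Since k ≥ 1, the 0-count p-k is less than p, so i ≥ j fails; thus xz ∉ L.
This is a contradiction; hence L is not regular.

0^{p-k} 1^p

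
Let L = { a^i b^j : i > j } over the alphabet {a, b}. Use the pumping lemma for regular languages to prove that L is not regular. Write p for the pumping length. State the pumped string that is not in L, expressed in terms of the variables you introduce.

Toward a contradiction, assume L is regular with pumping length p.
Choose w = a^{p+1} b^p ∈ L, with |w| = 2p+1 ≥ p.
The pumping lemma gives a decomposition w = xyz where |xy| ≤ p and |y| ≥ 1.
Since the first p symbols of w are all a's and |xy| ≤ p, y lies entirely in the leading a-block: y = a^k for some k with 1 ≤ k ≤ p.
Consider xy^0z = xz = a^{p+1-k} b^p. Since k ≥ 1, the a-count p+1-k is at most p, so i > j fails; thus xz ∉ L.
Contradiction. Therefore L is not regular.

a^{p+1-k} b^p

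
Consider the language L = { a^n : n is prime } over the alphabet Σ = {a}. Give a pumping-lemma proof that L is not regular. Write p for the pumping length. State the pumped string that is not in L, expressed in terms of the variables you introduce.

Suppose for contradiction that L is regular, and let p be the pumping length.
Let q be a prime with q ≥ p+2 (infinitely many primes exist), and take w = a^q ∈ L with |w| = q ≥ p.
By the pumping lemma, w = xyz with |xy| ≤ p and |y| > 0.
Then y = a^k for some k with 1 ≤ k ≤ p.
Since 1 ≤ k ≤ p, |xz| = q-k. Pump with i = q+1: |xy^{q+1}z| = (q-k)+(q+1)k = q+qk = q(1+k), which is composite (both factors ≥ 2). So xy^{q+1}z = a^{q(1+k)} ∉ L.
This contradicts the pumping lemma, so L is not regular.

a^{q(1+k)}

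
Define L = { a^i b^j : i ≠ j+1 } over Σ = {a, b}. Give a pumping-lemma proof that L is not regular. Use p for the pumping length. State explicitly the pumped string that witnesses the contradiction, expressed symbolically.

Assume L is regular; let p be its pumping constant.
Choose w = a^p b^{p+p!-1}. Since p ≠ (p+p!-1)+1 = p+p!, w ∈ L; and |w| ≥ p.
Write w = xyz as guaranteed by the lemma, with |xy| ≤ p and y is nonempty.
Because |xy| ≤ p and w begins with p copies of a, we have y = a^k with 1 ≤ k ≤ p.
Since 1 ≤ k ≤ p, k divides p!; set t = 1 + p!/k. Then xy^t z has p + (p!/k)·k = p + p! copies of a. Now the a-count is p+p! and (b-count)+1 = (p+p!-1)+1 = p+p!, so i ≠ j+1 fails. So xy^t z = a^{p+p!} b^{p+p!-1} ∉ L.
This contradicts the pumping lemma, so L is not regular.

a^{p+p!} b^{p+p!-1}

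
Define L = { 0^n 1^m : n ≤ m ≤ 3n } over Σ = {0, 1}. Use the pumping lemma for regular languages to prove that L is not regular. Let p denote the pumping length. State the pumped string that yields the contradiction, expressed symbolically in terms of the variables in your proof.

Suppose for contradiction that L is regular, and let p be the pumping length.
Take w = 0^p 1^p ∈ L (since p ≤ p ≤ 3p), with |w| = 2p ≥ p.
The pumping lemma gives a decomposition w = xyz where |xy| ≤ p and |y| ≥ 1.
Because |xy| ≤ p and w begins with p copies of 0, we have y = 0^k with 1 ≤ k ≤ p.
Pump with i = 2: xy^2z = 0^{p+k} 1^p. Now n = p+k > p = m, so the condition n ≤ m fails. Thus xy^2z ∉ L.
This is a contradiction; hence L is not regular.

0^{p+k} 1^p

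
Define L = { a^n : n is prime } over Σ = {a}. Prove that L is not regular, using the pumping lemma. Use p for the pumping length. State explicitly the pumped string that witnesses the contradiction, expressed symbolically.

Toward a contradiction, assume L is regular with pumping length p.
Let q be a prime with q ≥ p+2 (infinitely many primes exist), and take w = a^q ∈ L with |w| = q ≥ p.
Write w = xyz as guaranteed by the lemma, with |xy| ≤ p and |y| ≥ 1.
Then y = a^k for some k with 1 ≤ k ≤ p.
Since 1 ≤ k ≤ p, |xz| = q-k. Pump with i = q+1: |xy^{q+1}z| = (q-k)+(q+1)k = q+qk = q(1+k), which is composite (both factors ≥ 2). So xy^{q+1}z = a^{q(1+k)} ∉ L.
This contradicts the pumping lemma, so L is not regular.

a^{q(1+k)}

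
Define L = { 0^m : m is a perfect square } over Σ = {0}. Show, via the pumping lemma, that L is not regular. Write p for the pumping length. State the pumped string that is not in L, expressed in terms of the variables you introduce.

Assume L is regular; let p be its pumping constant.
Take w = 0^{p²} ∈ L with |w| = p² ≥ p.
The pumping lemma gives a decomposition w = xyz where |xy| ≤ p and |y| ≥ 1.
Then y = 0^k for some k with 1 ≤ k ≤ p.
Pump with i = 2: xy^2z = 0^{p²+k}. Since 1 ≤ k ≤ p, p² < p²+k ≤ p²+p < (p+1)², so p²+k lies strictly between consecutive squares and is not a perfect square. So xy^2z ∉ L.
This contradicts the pumping lemma, so L is not regular.

0^{p²+k}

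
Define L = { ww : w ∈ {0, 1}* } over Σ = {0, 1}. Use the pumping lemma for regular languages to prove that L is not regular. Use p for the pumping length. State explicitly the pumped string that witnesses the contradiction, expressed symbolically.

Suppose for contradiction that L is regular, and let p be the pumping length.
Take w = 0^p 1^p 0^p 1^p = uu where u = 0^p1^p; then w ∈ L and |w| = 4p ≥ p.
Write w = xyz as guaranteed by the lemma, with |xy| ≤ p and |y| > 0.
The first p characters of w are 0's, so xy (and hence y) consists only of 0's. Write y = 0^k, 1 ≤ k ≤ p.
Pump with i = 2: xy^2z = 0^{p+k} 1^p 0^p 1^p, of length 4p+k. Suppose this equals vv. The string starts with 0 and ends with 1, so v does too; thus the boundary between the two copies of v is a 1→0 transition. There is exactly one such transition, at position 2p+k, so |v| = 2p+k and |vv| = 4p+2k ≠ 4p+k since k ≥ 1. So xy^2z ∉ L.
This contradicts the pumping lemma, so L is not regular.

0^{p+k} 1^p 0^p 1^p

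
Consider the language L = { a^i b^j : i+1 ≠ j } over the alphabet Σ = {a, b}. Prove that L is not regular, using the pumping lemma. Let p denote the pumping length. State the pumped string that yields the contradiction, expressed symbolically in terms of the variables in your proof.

Assume L is regular; let p be its pumping constant.
Choose w = a^p b^{p+p!+1}. Since p ≠ (p+p!+1)-1 = p+p!, w ∈ L; and |w| ≥ p.
Write w = xyz as guaranteed by the lemma, with |xy| ≤ p and y is nonempty.
Since the first p symbols of w are all a's and |xy| ≤ p, y lies entirely in the leading a-block: y = a^k for some k with 1 ≤ k ≤ p.
Since 1 ≤ k ≤ p, k divides p!; set t = 1 + p!/k. Then xy^t z has p + (p!/k)·k = p + p! copies of a. Now the a-count is p+p! and (b-count)-1 = (p+p!+1)-1 = p+p!, so i+1 ≠ j fails. So xy^t z = a^{p+p!} b^{p+p!+1} ∉ L.
This is a contradiction; hence L is not regular.

a^{p+p!} b^{p+p!+1}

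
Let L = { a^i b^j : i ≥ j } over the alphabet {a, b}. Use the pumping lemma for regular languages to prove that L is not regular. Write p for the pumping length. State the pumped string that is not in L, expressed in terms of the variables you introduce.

a^{p-k} b^p

Suppose for contradiction that L is regular, and let p be the pumping length.
Choose w = a^p b^p ∈ L, with |w| = 2p ≥ p.
The pumping lemma gives a decomposition w = xyz where |xy| ≤ p and y is nonempty.
The first p characters of w are a's, so xy (and hence y) consists only of a's. Write y = a^k, 1 ≤ k ≤ p.
Consider xy^0z = xz = a^{p-k} b^p. Since k ≥ 1, the a-count p-k is less than p, so i ≥ j fails; thus xz ∉ L.
This contradicts the pumping lemma, so L is not regular.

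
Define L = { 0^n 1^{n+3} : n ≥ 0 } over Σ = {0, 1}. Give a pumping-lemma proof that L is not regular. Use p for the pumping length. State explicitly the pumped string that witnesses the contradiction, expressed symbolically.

Assume L is regular. Let p be the pumping length given by the pumping lemma.
Let w = 0^p 1^{p+3} ∈ L; note |w| = 2p+3 ≥ p.
By the pumping lemma, w = xyz with |xy| ≤ p and |y| > 0.
The first p characters of w are 0's, so xy (and hence y) consists only of 0's. Write y = 0^k, 1 ≤ k ≤ p.
Pump with i = 2: xy^2z = 0^{p+k} 1^{p+3}. For this to lie in L we would need p+3 = (p+k)+3, which forces k = 0. But k ≥ 1, so xy^2z ∉ L.
This is a contradiction; hence L is not regular.

0^{p+k} 1^{p+3}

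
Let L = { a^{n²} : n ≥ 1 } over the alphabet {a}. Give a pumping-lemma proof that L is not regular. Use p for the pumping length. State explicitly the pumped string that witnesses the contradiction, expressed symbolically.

Assume L is regular; let p be its pumping constant.
Take w = a^{p²} ∈ L with |w| = p² ≥ p.
The pumping lemma gives a decomposition w = xyz where |xy| ≤ p and |y| ≥ 1.
Then y = a^k for some k with 1 ≤ k ≤ p.
Pump with i = 2: xy^2z = a^{p²+k}. Since 1 ≤ k ≤ p, p² < p²+k ≤ p²+p < (p+1)², so p²+k lies strictly between consecutive squares and is not a perfect square. So xy^2z ∉ L.
Contradiction. Therefore L is not regular.

a^{p²+k}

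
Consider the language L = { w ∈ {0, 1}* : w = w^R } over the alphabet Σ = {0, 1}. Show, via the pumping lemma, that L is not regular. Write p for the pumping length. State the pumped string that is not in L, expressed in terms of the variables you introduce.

Assume L is regular; let p be its pumping constant.
Take w = 0^p 1 0^p, a palindrome of length 2p+1 ≥ p.
By the pumping lemma, w = xyz with |xy| ≤ p and |y| > 0.
Since the first p symbols of w are all 0's and |xy| ≤ p, y lies entirely in the leading 0-block: y = 0^k for some k with 1 ≤ k ≤ p.
Pump with i = 2: xy^2z = 0^{p+k} 1 0^p. Its reverse is 0^p 1 0^{p+k}, which differs from xy^2z since k ≥ 1. So xy^2z is not a palindrome and xy^2z ∉ L.
Contradiction. Therefore L is not regular.

0^{p+k} 1 0^p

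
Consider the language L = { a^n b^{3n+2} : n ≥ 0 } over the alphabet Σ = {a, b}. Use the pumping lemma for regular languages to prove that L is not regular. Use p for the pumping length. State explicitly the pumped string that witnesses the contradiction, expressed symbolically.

a^{p+k} b^{3p+2}

Toward a contradiction, assume L is regular with pumping length p.
Choose w = a^p b^{3p+2}, which is in L with |w| = 4p+2 ≥ p.
Write w = xyz as guaranteed by the lemma, with |xy| ≤ p and |y| > 0.
The first p characters of w are a's, so xy (and hence y) consists only of a's. Write y = a^k, 1 ≤ k ≤ p.
Pump with i = 2: xy^2z = a^{p+k} b^{3p+2}. For this to lie in L we would need 3p+2 = 3(p+k)+2, which forces k = 0. But k ≥ 1, so xy^2z ∉ L.
This contradicts the pumping lemma, so L is not regular.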